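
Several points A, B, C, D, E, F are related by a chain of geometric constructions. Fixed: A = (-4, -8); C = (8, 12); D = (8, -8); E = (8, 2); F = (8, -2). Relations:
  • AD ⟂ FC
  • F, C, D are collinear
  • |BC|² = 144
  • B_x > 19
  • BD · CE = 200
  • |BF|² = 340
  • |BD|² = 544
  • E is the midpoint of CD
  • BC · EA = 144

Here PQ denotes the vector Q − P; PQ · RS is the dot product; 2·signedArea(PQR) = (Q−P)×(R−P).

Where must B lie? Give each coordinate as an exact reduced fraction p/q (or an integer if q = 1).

1. B_x = 20  [BD · CE = 200 ∩ BC · EA = 144]
2. B_y = 12  [BD · CE = 200 ∩ BC · EA = 144]
   → B = (20, 12)

B = (20, 12)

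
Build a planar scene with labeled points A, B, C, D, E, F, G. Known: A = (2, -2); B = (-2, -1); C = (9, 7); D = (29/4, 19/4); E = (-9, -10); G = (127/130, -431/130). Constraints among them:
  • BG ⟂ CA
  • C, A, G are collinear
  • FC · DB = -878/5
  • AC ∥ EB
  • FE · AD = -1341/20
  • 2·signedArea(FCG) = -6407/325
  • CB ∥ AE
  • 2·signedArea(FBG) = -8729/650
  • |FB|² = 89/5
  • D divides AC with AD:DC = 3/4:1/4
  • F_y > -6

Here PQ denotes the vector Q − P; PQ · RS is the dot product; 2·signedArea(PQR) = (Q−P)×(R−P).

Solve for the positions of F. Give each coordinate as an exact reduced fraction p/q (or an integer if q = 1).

1. F_x = -12/5  [2·signedArea(FBG) = -8729/650 ∩ FC · DB = -878/5]
2. F_y = -26/5  [2·signedArea(FBG) = -8729/650 ∩ FC · DB = -878/5]
   → F = (-12/5, -26/5)

F = (-12/5, -26/5)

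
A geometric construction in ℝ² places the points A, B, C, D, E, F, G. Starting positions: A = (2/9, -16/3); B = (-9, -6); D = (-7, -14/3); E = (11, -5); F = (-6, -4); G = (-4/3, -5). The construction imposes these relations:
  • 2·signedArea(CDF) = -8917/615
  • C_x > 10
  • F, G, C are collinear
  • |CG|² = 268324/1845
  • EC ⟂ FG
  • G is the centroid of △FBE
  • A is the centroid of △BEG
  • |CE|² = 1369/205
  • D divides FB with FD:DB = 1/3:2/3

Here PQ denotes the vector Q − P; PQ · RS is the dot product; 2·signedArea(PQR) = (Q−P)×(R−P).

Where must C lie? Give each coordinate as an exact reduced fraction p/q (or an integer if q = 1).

C = (2144/205, -1543/205)

1. C_x = 2144/205  [F, G, C are collinear ∩ EC ⟂ FG]
2. C_y = -1543/205  [F, G, C are collinear ∩ EC ⟂ FG]
   → C = (2144/205, -1543/205)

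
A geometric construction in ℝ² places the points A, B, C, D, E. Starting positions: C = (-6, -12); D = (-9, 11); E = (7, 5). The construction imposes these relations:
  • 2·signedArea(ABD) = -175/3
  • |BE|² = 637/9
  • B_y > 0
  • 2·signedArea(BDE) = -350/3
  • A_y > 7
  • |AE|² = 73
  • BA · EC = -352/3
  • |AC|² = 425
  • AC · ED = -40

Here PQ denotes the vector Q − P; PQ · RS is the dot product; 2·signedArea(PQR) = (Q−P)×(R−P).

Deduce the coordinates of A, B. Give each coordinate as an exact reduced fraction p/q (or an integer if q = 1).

1. A_x = -1  [line 16·x + -6·y + 64 = 0 ∩ |AE|² = 73]
2. A_y = 8  [line 16·x + -6·y + 64 = 0 ∩ |AE|² = 73]
   → A = (-1, 8)
3. B_x = 0  [2·signedArea(ABD) = -175/3 ∩ BA · EC = -352/3]
4. B_y = 1/3  [2·signedArea(ABD) = -175/3 ∩ BA · EC = -352/3]
   → B = (0, 1/3)

A = (-1, 8)
B = (0, 1/3)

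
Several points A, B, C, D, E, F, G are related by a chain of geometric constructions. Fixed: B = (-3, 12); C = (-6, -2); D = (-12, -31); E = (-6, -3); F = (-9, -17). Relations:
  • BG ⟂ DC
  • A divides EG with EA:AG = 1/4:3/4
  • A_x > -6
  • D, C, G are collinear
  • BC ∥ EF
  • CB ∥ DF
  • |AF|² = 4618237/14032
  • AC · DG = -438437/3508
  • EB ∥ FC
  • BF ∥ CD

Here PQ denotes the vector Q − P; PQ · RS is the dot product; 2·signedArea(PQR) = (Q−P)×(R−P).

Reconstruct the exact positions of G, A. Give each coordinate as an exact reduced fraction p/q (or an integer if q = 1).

1. G_x = -2718/877  [D, C, G are collinear ∩ BG ⟂ DC]
2. G_y = 10542/877  [D, C, G are collinear ∩ BG ⟂ DC]
   → G = (-2718/877, 10542/877)
3. A_x = -4626/877  [A divides EG with EA:AG = 1/4:3/4]
4. A_y = 2649/3508  [A divides EG with EA:AG = 1/4:3/4]
   → A = (-4626/877, 2649/3508)

A = (-4626/877, 2649/3508)
G = (-2718/877, 10542/877)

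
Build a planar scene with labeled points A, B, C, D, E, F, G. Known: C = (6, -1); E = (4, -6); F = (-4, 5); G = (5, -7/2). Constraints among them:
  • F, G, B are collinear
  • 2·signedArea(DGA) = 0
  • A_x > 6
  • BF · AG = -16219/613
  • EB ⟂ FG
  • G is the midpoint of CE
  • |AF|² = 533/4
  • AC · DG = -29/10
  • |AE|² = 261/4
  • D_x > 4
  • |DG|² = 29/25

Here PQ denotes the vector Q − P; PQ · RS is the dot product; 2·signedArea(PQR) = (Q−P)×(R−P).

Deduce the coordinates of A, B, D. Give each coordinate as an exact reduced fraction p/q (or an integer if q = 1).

A = (7, 3/2)
B = (3506/613, -2562/613)
D = (23/5, -9/2)

1. B_x = 3506/613  [F, G, B are collinear ∩ EB ⟂ FG]
2. B_y = -2562/613  [F, G, B are collinear ∩ EB ⟂ FG]
   → B = (3506/613, -2562/613)
3. A_x = 7  [line 5958/613·x + -5627/613·y + -66531/1226 = 0 ∩ |AF|² = 533/4]
4. A_y = 3/2  [line 5958/613·x + -5627/613·y + -66531/1226 = 0 ∩ |AF|² = 533/4]
   → A = (7, 3/2)
5. D_x = 23/5  [AC · DG = -29/10 ∩ 2·signedArea(DGA) = 0]
6. D_y = -9/2  [AC · DG = -29/10 ∩ 2·signedArea(DGA) = 0]
   → D = (23/5, -9/2)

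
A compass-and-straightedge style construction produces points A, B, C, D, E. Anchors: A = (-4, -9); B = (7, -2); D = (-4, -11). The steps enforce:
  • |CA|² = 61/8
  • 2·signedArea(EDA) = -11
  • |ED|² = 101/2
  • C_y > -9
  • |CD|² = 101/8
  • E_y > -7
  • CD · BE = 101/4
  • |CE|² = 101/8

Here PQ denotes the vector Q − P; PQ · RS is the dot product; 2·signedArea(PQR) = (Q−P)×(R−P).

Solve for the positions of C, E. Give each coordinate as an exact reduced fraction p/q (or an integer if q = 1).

C = (-5/4, -35/4)
E = (3/2, -13/2)

1. E_x = 3/2  [2·signedArea(EDA) = -11]
2. E_y = -13/2  [|ED|² = 101/2]
   → E = (3/2, -13/2)
3. C_x = -5/4  [line 11/2·x + 9/2·y + 185/4 = 0 ∩ |CD|² = 101/8]
4. C_y = -35/4  [line 11/2·x + 9/2·y + 185/4 = 0 ∩ |CD|² = 101/8]
   → C = (-5/4, -35/4)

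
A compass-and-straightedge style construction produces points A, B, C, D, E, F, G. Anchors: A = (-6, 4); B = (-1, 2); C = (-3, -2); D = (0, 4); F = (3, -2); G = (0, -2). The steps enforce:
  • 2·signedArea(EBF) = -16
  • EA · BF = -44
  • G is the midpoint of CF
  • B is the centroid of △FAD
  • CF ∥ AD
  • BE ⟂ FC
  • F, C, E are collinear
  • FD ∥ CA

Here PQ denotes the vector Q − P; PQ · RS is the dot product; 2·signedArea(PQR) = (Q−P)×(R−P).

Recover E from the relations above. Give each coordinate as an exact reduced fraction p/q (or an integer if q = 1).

E = (-1, -2)

1. E_x = -1  [F, C, E are collinear ∩ BE ⟂ FC]
2. E_y = -2  [F, C, E are collinear ∩ BE ⟂ FC]
   → E = (-1, -2)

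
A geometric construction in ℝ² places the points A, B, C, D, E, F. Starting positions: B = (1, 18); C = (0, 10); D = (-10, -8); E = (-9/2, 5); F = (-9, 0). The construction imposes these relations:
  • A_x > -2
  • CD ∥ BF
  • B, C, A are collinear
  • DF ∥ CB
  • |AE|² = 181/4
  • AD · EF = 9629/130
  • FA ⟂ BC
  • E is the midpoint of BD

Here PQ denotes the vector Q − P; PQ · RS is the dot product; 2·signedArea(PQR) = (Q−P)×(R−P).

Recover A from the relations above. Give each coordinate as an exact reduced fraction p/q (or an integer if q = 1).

1. A_x = -89/65  [B, C, A are collinear ∩ FA ⟂ BC]
2. A_y = -62/65  [B, C, A are collinear ∩ FA ⟂ BC]
   → A = (-89/65, -62/65)

A = (-89/65, -62/65)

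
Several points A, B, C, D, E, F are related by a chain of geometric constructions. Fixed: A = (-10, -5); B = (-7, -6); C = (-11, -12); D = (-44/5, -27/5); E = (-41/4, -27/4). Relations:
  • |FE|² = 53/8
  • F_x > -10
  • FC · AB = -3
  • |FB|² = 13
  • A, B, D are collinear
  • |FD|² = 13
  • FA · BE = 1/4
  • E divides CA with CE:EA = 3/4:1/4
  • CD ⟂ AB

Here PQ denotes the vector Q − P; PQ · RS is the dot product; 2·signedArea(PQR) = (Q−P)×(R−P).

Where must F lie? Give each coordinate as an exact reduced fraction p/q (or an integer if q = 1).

F = (-9, -9)

1. F_x = -9  [FC · AB = -3 ∩ FA · BE = 1/4]
2. F_y = -9  [FC · AB = -3 ∩ FA · BE = 1/4]
   → F = (-9, -9)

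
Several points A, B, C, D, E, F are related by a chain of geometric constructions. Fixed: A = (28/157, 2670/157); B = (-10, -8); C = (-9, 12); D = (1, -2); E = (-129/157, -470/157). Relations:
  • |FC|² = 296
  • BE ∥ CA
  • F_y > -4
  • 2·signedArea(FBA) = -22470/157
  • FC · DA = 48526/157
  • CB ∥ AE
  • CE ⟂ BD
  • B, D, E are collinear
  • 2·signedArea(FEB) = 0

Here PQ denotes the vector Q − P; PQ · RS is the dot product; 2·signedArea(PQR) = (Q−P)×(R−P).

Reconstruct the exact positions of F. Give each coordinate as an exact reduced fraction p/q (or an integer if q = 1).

1. F_x = -415/157  [2·signedArea(FEB) = 0 ∩ FC · DA = 48526/157]
2. F_y = -626/157  [2·signedArea(FEB) = 0 ∩ FC · DA = 48526/157]
   → F = (-415/157, -626/157)

F = (-415/157, -626/157)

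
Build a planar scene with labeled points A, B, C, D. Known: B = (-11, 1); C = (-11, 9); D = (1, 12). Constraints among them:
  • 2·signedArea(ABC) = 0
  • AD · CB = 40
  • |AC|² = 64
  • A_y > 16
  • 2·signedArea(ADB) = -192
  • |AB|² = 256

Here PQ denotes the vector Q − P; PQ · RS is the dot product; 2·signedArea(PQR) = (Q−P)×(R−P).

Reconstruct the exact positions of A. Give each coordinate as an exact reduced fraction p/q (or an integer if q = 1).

1. A_x = -11  [2·signedArea(ABC) = 0 ∩ AD · CB = 40]
2. A_y = 17  [2·signedArea(ABC) = 0 ∩ AD · CB = 40]
   → A = (-11, 17)

A = (-11, 17)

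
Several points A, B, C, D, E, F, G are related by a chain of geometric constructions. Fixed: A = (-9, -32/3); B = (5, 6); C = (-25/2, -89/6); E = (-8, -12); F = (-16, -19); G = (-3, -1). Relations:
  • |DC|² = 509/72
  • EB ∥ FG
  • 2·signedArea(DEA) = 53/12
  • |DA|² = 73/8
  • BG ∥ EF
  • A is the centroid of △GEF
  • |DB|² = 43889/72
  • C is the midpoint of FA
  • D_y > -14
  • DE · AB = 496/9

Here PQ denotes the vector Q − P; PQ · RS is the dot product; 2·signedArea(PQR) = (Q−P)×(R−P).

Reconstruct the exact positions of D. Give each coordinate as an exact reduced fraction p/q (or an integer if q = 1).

D = (-41/4, -161/12)

1. D_x = -41/4  [DE · AB = 496/9 ∩ 2·signedArea(DEA) = 53/12]
2. D_y = -161/12  [DE · AB = 496/9 ∩ 2·signedArea(DEA) = 53/12]
   → D = (-41/4, -161/12)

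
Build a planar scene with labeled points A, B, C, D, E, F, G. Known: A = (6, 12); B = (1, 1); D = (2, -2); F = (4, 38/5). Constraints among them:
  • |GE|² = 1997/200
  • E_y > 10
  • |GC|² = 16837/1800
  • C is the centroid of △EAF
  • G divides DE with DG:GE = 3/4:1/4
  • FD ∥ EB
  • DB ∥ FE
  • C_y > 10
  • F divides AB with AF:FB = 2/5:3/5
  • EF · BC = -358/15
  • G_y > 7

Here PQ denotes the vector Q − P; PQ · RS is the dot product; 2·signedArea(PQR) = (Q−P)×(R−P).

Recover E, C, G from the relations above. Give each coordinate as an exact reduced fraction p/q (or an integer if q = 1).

1. E_x = 3  [FD ∥ EB ∩ DB ∥ FE]
2. E_y = 53/5  [FD ∥ EB ∩ DB ∥ FE]
   → E = (3, 53/5)
3. C_x = 13/3  [C is the centroid of △EAF]
4. C_y = 151/15  [C is the centroid of △EAF]
   → C = (13/3, 151/15)
5. G_x = 11/4  [G divides DE with DG:GE = 3/4:1/4]
6. G_y = 149/20  [G divides DE with DG:GE = 3/4:1/4]
   → G = (11/4, 149/20)

C = (13/3, 151/15)
E = (3, 53/5)
G = (11/4, 149/20)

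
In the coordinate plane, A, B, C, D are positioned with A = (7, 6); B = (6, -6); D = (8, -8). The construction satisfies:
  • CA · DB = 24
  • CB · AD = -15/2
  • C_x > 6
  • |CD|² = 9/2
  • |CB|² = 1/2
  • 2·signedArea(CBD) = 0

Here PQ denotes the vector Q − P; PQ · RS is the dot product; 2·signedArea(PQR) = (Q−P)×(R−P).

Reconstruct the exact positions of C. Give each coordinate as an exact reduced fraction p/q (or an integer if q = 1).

C = (13/2, -13/2)

1. C_x = 13/2  [2·signedArea(CBD) = 0 ∩ CB · AD = -15/2]
2. C_y = -13/2  [2·signedArea(CBD) = 0 ∩ CB · AD = -15/2]
   → C = (13/2, -13/2)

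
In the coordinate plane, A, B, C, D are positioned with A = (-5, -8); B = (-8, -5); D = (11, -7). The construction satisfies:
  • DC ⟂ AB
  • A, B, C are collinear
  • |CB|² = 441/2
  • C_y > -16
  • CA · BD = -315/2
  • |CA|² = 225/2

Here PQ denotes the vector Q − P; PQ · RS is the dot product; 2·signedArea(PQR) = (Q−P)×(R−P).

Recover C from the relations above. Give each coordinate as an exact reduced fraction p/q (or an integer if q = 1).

1. C_x = 5/2  [A, B, C are collinear ∩ DC ⟂ AB]
2. C_y = -31/2  [A, B, C are collinear ∩ DC ⟂ AB]
   → C = (5/2, -31/2)

C = (5/2, -31/2)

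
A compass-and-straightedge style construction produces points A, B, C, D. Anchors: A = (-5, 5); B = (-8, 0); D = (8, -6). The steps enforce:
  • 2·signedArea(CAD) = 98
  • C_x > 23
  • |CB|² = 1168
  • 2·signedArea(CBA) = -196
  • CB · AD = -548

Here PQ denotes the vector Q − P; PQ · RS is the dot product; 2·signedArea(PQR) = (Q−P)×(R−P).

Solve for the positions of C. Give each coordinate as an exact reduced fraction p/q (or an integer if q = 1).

1. C_x = 24  [2·signedArea(CBA) = -196 ∩ 2·signedArea(CAD) = 98]
2. C_y = -12  [2·signedArea(CBA) = -196 ∩ 2·signedArea(CAD) = 98]
   → C = (24, -12)

C = (24, -12)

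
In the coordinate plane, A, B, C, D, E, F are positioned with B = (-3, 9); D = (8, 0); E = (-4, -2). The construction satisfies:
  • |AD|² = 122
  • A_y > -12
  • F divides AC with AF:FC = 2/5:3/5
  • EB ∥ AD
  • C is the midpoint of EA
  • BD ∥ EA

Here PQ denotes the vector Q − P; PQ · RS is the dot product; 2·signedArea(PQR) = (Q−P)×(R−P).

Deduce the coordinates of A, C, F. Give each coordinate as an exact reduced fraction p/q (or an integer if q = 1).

1. A_x = 7  [EB ∥ AD ∩ BD ∥ EA]
2. A_y = -11  [EB ∥ AD ∩ BD ∥ EA]
   → A = (7, -11)
3. C_x = 3/2  [C is the midpoint of EA]
4. C_y = -13/2  [C is the midpoint of EA]
   → C = (3/2, -13/2)
5. F_x = 24/5  [F divides AC with AF:FC = 2/5:3/5]
6. F_y = -46/5  [F divides AC with AF:FC = 2/5:3/5]
   → F = (24/5, -46/5)

A = (7, -11)
C = (3/2, -13/2)
F = (24/5, -46/5)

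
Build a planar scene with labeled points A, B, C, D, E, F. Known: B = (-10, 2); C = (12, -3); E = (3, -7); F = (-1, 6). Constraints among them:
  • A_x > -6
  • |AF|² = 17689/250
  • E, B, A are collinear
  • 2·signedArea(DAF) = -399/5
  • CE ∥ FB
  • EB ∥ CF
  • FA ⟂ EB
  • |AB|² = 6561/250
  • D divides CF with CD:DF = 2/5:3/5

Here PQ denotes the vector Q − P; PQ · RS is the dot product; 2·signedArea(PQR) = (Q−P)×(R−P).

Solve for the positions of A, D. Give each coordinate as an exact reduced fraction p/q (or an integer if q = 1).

1. A_x = -1447/250  [E, B, A are collinear ∩ FA ⟂ EB]
2. A_y = -229/250  [E, B, A are collinear ∩ FA ⟂ EB]
   → A = (-1447/250, -229/250)
3. D_x = 34/5  [D divides CF with CD:DF = 2/5:3/5]
4. D_y = 3/5  [D divides CF with CD:DF = 2/5:3/5]
   → D = (34/5, 3/5)

A = (-1447/250, -229/250)
D = (34/5, 3/5)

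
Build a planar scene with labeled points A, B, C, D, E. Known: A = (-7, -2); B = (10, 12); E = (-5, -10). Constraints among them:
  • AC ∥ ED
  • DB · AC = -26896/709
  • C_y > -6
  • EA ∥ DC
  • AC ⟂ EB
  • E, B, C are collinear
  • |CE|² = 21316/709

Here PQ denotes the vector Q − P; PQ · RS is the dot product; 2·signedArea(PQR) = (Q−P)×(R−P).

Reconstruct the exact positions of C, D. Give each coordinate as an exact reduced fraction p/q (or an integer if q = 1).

1. C_x = -1355/709  [E, B, C are collinear ∩ AC ⟂ EB]
2. C_y = -3878/709  [E, B, C are collinear ∩ AC ⟂ EB]
   → C = (-1355/709, -3878/709)
3. D_x = 63/709  [EA ∥ DC ∩ AC ∥ ED]
4. D_y = -9550/709  [EA ∥ DC ∩ AC ∥ ED]
   → D = (63/709, -9550/709)

C = (-1355/709, -3878/709)
D = (63/709, -9550/709)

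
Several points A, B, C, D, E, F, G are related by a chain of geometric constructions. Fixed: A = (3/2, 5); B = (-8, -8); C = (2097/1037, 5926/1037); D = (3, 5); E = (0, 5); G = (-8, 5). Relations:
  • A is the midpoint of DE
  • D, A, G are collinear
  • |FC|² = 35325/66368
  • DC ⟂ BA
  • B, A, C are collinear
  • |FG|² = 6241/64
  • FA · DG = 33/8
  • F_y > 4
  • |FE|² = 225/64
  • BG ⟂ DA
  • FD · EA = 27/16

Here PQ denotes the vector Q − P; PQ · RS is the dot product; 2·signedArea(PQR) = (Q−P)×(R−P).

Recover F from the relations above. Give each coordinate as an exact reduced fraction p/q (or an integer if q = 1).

F = (15/8, 5)

1. F_x = 15/8  [FD · EA = 27/16]
2. F_y = 5  [|FE|² = 225/64]
   → F = (15/8, 5)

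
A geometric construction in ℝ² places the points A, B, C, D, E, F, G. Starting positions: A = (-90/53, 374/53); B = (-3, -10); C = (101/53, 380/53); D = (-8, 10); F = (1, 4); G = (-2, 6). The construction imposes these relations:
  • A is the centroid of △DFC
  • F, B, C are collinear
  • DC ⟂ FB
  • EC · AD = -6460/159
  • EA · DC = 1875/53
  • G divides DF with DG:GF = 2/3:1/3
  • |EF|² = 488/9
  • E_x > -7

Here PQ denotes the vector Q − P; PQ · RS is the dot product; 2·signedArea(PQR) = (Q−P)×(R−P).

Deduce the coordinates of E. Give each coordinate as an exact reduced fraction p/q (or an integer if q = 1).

1. E_x = -19/3  [EC · AD = -6460/159 ∩ EA · DC = 1875/53]
2. E_y = 10/3  [EC · AD = -6460/159 ∩ EA · DC = 1875/53]
   → E = (-19/3, 10/3)

E = (-19/3, 10/3)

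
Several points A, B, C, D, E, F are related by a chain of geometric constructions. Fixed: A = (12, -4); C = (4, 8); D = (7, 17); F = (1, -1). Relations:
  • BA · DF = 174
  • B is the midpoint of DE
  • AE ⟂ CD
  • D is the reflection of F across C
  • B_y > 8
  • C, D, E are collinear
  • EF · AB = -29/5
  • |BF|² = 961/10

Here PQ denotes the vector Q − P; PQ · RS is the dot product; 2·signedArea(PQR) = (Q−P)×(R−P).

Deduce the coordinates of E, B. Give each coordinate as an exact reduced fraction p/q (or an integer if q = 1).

1. E_x = 6/5  [C, D, E are collinear ∩ AE ⟂ CD]
2. E_y = -2/5  [C, D, E are collinear ∩ AE ⟂ CD]
   → E = (6/5, -2/5)
3. B_x = 41/10  [B is the midpoint of DE]
4. B_y = 83/10  [B is the midpoint of DE]
   → B = (41/10, 83/10)

B = (41/10, 83/10)
E = (6/5, -2/5)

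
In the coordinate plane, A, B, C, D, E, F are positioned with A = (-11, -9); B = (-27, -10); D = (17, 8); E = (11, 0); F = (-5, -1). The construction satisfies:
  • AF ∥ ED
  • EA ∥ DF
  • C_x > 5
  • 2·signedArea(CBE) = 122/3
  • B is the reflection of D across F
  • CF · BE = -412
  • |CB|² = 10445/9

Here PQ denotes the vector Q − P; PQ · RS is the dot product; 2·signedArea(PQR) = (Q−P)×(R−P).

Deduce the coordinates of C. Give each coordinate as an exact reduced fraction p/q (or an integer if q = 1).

C = (17/3, -1/3)

1. C_x = 17/3  [2·signedArea(CBE) = 122/3 ∩ CF · BE = -412]
2. C_y = -1/3  [2·signedArea(CBE) = 122/3 ∩ CF · BE = -412]
   → C = (17/3, -1/3)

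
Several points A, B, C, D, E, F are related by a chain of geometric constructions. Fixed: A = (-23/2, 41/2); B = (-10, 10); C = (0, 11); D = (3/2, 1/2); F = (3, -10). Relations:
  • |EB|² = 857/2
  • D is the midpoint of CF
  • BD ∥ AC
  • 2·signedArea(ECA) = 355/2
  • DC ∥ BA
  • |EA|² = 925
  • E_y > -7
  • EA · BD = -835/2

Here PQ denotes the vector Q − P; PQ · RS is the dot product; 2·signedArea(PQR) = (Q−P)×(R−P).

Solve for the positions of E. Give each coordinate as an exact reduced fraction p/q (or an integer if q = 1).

1. E_x = 5/2  [2·signedArea(ECA) = 355/2 ∩ EA · BD = -835/2]
2. E_y = -13/2  [2·signedArea(ECA) = 355/2 ∩ EA · BD = -835/2]
   → E = (5/2, -13/2)

E = (5/2, -13/2)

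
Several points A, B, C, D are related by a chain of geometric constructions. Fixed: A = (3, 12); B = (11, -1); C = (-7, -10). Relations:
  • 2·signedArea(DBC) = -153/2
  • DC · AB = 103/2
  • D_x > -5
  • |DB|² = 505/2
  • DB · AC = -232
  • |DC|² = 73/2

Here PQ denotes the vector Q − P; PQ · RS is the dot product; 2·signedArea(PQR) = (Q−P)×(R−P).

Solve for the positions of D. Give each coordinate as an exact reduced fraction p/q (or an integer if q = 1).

D = (-9/2, -9/2)

1. D_x = -9/2  [DB · AC = -232 ∩ 2·signedArea(DBC) = -153/2]
2. D_y = -9/2  [DB · AC = -232 ∩ 2·signedArea(DBC) = -153/2]
   → D = (-9/2, -9/2)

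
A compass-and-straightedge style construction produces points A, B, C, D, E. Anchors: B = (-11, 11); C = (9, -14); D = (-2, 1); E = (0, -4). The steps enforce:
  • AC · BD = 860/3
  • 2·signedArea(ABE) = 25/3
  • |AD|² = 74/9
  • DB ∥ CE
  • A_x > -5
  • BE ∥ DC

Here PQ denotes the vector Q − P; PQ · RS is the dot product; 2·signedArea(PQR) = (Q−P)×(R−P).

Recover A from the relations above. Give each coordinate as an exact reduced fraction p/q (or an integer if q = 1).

1. A_x = -13/3  [AC · BD = 860/3 ∩ 2·signedArea(ABE) = 25/3]
2. A_y = 8/3  [AC · BD = 860/3 ∩ 2·signedArea(ABE) = 25/3]
   → A = (-13/3, 8/3)

A = (-13/3, 8/3)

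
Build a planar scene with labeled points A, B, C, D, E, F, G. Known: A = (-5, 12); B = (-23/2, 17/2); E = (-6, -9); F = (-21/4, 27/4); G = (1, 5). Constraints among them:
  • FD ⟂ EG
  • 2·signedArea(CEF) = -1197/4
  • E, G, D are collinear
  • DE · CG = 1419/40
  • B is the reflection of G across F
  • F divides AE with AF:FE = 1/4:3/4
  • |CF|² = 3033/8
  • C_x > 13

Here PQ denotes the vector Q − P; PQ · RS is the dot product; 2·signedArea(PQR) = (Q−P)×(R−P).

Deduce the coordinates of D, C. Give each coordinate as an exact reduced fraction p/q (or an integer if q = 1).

1. D_x = 9/20  [E, G, D are collinear ∩ FD ⟂ EG]
2. D_y = 39/10  [E, G, D are collinear ∩ FD ⟂ EG]
   → D = (9/20, 39/10)
3. C_x = 27/2  [2·signedArea(CEF) = -1197/4 ∩ DE · CG = 1419/40]
4. C_y = 3/2  [2·signedArea(CEF) = -1197/4 ∩ DE · CG = 1419/40]
   → C = (27/2, 3/2)

C = (27/2, 3/2)
D = (9/20, 39/10)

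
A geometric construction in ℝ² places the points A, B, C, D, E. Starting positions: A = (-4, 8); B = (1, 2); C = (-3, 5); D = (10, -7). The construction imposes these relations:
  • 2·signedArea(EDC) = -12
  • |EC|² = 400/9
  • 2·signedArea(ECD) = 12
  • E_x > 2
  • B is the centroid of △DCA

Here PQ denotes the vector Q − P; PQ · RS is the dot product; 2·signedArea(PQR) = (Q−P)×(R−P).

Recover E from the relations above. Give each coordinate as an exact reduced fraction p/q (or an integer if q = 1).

E = (7/3, 1)

1. E_x = 7/3  [line -12·x + -13·y + 41 = 0 ∩ |EC|² = 400/9]
2. E_y = 1  [line -12·x + -13·y + 41 = 0 ∩ |EC|² = 400/9]
   → E = (7/3, 1)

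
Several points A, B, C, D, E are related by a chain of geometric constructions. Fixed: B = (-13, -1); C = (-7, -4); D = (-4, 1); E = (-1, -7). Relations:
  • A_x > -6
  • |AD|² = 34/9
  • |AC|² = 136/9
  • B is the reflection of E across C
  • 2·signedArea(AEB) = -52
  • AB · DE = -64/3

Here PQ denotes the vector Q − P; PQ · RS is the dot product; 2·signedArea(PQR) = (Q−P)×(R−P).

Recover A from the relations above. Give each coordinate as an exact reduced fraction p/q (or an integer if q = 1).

A = (-5, -2/3)

1. A_x = -5  [2·signedArea(AEB) = -52 ∩ AB · DE = -64/3]
2. A_y = -2/3  [2·signedArea(AEB) = -52 ∩ AB · DE = -64/3]
   → A = (-5, -2/3)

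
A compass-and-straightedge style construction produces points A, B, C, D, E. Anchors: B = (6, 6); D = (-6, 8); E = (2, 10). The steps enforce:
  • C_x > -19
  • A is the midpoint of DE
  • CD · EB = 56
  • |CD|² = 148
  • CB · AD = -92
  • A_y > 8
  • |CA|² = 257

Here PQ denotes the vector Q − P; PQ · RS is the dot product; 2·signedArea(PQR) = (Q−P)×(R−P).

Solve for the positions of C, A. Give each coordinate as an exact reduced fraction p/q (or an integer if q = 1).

1. A_x = -2  [A is the midpoint of DE]
2. A_y = 9  [A is the midpoint of DE]
   → A = (-2, 9)
3. C_x = -18  [CD · EB = 56 ∩ CB · AD = -92]
4. C_y = 10  [CD · EB = 56 ∩ CB · AD = -92]
   → C = (-18, 10)

A = (-2, 9)
C = (-18, 10)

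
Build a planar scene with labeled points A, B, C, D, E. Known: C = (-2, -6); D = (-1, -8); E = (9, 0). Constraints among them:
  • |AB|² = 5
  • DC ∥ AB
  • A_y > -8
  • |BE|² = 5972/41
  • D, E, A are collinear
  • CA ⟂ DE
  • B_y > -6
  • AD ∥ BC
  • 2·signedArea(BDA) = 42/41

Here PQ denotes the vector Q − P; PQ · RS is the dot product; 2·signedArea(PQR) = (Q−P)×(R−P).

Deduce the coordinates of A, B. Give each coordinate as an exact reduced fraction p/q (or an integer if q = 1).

1. A_x = -26/41  [D, E, A are collinear ∩ CA ⟂ DE]
2. A_y = -316/41  [D, E, A are collinear ∩ CA ⟂ DE]
   → A = (-26/41, -316/41)
3. B_x = -67/41  [AD ∥ BC ∩ DC ∥ AB]
4. B_y = -234/41  [AD ∥ BC ∩ DC ∥ AB]
   → B = (-67/41, -234/41)

A = (-26/41, -316/41)
B = (-67/41, -234/41)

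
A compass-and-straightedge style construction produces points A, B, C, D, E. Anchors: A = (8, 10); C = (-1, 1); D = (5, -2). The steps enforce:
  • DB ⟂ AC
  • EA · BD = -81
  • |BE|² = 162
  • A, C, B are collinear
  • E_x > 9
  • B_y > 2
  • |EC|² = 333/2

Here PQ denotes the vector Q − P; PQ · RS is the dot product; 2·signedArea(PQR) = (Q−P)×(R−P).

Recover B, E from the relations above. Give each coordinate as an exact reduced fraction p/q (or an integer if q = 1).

B = (1/2, 5/2)
E = (19/2, -13/2)

1. B_x = 1/2  [A, C, B are collinear ∩ DB ⟂ AC]
2. B_y = 5/2  [A, C, B are collinear ∩ DB ⟂ AC]
   → B = (1/2, 5/2)
3. E_x = 19/2  [line -9/2·x + 9/2·y + 72 = 0 ∩ |EC|² = 333/2]
4. E_y = -13/2  [line -9/2·x + 9/2·y + 72 = 0 ∩ |EC|² = 333/2]
   → E = (19/2, -13/2)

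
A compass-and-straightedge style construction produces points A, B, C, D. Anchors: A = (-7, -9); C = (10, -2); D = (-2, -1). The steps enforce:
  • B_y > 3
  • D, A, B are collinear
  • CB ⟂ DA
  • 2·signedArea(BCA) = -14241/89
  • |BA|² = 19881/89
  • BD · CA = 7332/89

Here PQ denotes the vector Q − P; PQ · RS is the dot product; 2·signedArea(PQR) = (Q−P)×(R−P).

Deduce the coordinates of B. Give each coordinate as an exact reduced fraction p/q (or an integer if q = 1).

1. B_x = 82/89  [D, A, B are collinear ∩ CB ⟂ DA]
2. B_y = 327/89  [D, A, B are collinear ∩ CB ⟂ DA]
   → B = (82/89, 327/89)

B = (82/89, 327/89)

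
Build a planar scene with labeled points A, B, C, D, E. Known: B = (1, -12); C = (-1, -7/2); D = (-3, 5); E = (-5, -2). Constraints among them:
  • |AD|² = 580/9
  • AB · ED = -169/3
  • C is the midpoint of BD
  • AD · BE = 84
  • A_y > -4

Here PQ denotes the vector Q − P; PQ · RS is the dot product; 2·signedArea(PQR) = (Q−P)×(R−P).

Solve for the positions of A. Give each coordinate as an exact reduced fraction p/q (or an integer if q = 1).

A = (-7/3, -3)

1. A_x = -7/3  [AB · ED = -169/3 ∩ AD · BE = 84]
2. A_y = -3  [AB · ED = -169/3 ∩ AD · BE = 84]
   → A = (-7/3, -3)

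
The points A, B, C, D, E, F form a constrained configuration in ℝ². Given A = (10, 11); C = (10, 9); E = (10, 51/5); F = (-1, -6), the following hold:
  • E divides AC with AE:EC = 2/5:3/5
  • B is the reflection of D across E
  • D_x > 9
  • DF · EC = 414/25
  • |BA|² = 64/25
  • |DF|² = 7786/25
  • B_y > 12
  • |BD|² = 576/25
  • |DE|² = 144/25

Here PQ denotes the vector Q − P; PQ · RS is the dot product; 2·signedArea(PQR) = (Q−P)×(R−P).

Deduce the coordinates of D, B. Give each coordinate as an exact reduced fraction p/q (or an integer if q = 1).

1. D_y = 39/5  [DF · EC = 414/25]
2. D_x = 10  [|DF|² = 7786/25]
   → D = (10, 39/5)
3. B_x = 10  [B is the reflection of D across E]
4. B_y = 63/5  [B is the reflection of D across E]
   → B = (10, 63/5)

B = (10, 63/5)
D = (10, 39/5)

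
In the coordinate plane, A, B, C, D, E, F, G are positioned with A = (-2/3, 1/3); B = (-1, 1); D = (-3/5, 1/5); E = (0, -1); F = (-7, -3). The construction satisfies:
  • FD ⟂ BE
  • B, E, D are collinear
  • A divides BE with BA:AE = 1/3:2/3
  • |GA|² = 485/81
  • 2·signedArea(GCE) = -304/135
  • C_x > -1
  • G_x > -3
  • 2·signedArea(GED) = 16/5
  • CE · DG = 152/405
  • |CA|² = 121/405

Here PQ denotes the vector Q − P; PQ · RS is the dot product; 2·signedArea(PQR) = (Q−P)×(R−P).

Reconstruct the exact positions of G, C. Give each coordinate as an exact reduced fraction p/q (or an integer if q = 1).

C = (-19/45, -7/45)
G = (-23/9, -11/9)

1. G_x = -23/9  [line -6/5·x + -3/5·y + -19/5 = 0 ∩ |GA|² = 485/81]
2. G_y = -11/9  [line -6/5·x + -3/5·y + -19/5 = 0 ∩ |GA|² = 485/81]
   → G = (-23/9, -11/9)
3. C_x = -19/45  [CE · DG = 152/405 ∩ 2·signedArea(GCE) = -304/135]
4. C_y = -7/45  [CE · DG = 152/405 ∩ 2·signedArea(GCE) = -304/135]
   → C = (-19/45, -7/45)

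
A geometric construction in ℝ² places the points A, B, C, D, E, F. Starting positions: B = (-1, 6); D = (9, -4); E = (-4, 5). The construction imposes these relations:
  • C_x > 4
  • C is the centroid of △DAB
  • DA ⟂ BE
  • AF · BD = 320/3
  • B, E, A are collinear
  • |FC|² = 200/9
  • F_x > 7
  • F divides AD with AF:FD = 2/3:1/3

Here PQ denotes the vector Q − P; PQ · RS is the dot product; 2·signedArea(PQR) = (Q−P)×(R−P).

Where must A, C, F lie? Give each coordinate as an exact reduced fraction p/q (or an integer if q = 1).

1. A_x = 5  [B, E, A are collinear ∩ DA ⟂ BE]
2. A_y = 8  [B, E, A are collinear ∩ DA ⟂ BE]
   → A = (5, 8)
3. C_x = 13/3  [C is the centroid of △DAB]
4. C_y = 10/3  [C is the centroid of △DAB]
   → C = (13/3, 10/3)
5. F_x = 23/3  [F divides AD with AF:FD = 2/3:1/3]
6. F_y = 0  [F divides AD with AF:FD = 2/3:1/3]
   → F = (23/3, 0)

A = (5, 8)
C = (13/3, 10/3)
F = (23/3, 0)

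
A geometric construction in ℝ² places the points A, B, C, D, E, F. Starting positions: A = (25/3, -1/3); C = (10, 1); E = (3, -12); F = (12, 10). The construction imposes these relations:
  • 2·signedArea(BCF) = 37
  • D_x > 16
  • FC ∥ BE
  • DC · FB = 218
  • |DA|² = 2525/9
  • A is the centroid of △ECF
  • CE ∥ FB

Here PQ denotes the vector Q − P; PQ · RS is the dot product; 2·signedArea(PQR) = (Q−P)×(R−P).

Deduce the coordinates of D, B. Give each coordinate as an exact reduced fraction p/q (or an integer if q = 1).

B = (5, -3)
D = (17, 14)

1. B_x = 5  [FC ∥ BE ∩ CE ∥ FB]
2. B_y = -3  [FC ∥ BE ∩ CE ∥ FB]
   → B = (5, -3)
3. D_x = 17  [line 7·x + 13·y + -301 = 0 ∩ |DA|² = 2525/9]
4. D_y = 14  [line 7·x + 13·y + -301 = 0 ∩ |DA|² = 2525/9]
   → D = (17, 14)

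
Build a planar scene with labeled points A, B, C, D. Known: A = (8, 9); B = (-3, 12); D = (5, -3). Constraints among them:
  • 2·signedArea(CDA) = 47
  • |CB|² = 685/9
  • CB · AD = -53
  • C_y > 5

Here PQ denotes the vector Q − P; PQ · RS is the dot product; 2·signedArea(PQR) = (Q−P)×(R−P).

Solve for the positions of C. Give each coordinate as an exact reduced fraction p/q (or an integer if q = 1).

C = (10/3, 6)

1. C_x = 10/3  [2·signedArea(CDA) = 47 ∩ CB · AD = -53]
2. C_y = 6  [2·signedArea(CDA) = 47 ∩ CB · AD = -53]
   → C = (10/3, 6)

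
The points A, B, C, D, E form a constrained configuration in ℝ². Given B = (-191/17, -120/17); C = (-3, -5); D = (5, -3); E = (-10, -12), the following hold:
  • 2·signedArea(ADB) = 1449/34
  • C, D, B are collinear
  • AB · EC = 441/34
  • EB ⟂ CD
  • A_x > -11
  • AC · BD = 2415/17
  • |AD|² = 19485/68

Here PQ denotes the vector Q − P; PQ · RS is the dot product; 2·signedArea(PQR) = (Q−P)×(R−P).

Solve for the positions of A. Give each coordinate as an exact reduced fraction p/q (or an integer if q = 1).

A = (-361/34, -162/17)

1. A_x = -361/34  [2·signedArea(ADB) = 1449/34 ∩ AC · BD = 2415/17]
2. A_y = -162/17  [2·signedArea(ADB) = 1449/34 ∩ AC · BD = 2415/17]
   → A = (-361/34, -162/17)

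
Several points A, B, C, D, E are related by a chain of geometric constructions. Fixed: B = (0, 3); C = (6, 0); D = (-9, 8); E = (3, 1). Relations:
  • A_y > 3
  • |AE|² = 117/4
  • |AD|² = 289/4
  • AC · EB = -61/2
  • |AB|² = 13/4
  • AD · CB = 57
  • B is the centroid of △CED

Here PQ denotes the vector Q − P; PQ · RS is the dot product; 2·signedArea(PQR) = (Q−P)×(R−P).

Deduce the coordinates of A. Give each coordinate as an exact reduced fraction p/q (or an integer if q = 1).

A = (-3/2, 4)

1. A_x = -3/2  [AD · CB = 57 ∩ AC · EB = -61/2]
2. A_y = 4  [AD · CB = 57 ∩ AC · EB = -61/2]
   → A = (-3/2, 4)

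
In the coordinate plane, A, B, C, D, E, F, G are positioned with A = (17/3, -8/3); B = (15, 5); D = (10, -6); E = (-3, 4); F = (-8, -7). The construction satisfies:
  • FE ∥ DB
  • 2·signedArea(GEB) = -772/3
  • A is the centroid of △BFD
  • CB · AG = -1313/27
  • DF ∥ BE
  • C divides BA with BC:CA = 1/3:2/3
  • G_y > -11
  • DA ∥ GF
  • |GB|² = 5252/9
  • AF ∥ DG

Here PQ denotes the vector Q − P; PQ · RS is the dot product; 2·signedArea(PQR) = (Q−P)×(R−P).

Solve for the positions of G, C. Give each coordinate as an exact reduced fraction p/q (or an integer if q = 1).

1. G_x = -11/3  [DA ∥ GF ∩ AF ∥ DG]
2. G_y = -31/3  [DA ∥ GF ∩ AF ∥ DG]
   → G = (-11/3, -31/3)
3. C_x = 107/9  [C divides BA with BC:CA = 1/3:2/3]
4. C_y = 22/9  [C divides BA with BC:CA = 1/3:2/3]
   → C = (107/9, 22/9)

C = (107/9, 22/9)
G = (-11/3, -31/3)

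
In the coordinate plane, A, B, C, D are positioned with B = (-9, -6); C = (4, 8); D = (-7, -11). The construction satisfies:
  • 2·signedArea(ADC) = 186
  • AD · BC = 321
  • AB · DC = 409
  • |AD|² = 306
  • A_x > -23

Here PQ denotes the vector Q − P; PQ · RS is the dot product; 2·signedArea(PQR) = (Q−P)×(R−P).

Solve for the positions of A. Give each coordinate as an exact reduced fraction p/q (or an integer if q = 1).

1. A_x = -22  [2·signedArea(ADC) = 186 ∩ AB · DC = 409]
2. A_y = -20  [2·signedArea(ADC) = 186 ∩ AB · DC = 409]
   → A = (-22, -20)

A = (-22, -20)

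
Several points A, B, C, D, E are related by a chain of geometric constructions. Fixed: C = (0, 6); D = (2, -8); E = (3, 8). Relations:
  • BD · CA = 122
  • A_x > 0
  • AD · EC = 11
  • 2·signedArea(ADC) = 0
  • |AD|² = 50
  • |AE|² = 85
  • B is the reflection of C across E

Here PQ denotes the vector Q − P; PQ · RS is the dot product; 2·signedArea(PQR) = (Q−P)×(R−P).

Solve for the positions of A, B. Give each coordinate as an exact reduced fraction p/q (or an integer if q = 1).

A = (1, -1)
B = (6, 10)

1. A_x = 1  [2·signedArea(ADC) = 0 ∩ AD · EC = 11]
2. A_y = -1  [2·signedArea(ADC) = 0 ∩ AD · EC = 11]
   → A = (1, -1)
3. B_x = 6  [B is the reflection of C across E]
4. B_y = 10  [B is the reflection of C across E]
   → B = (6, 10)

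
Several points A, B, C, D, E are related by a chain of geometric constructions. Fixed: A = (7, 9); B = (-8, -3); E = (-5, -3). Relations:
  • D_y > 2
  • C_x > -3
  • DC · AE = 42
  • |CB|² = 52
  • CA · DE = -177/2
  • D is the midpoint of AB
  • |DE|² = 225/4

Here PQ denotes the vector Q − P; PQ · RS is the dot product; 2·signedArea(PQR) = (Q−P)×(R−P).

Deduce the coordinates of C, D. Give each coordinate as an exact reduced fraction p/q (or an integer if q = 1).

1. D_x = -1/2  [D is the midpoint of AB]
2. D_y = 3  [D is the midpoint of AB]
   → D = (-1/2, 3)
3. C_x = -2  [CA · DE = -177/2 ∩ DC · AE = 42]
4. C_y = 1  [CA · DE = -177/2 ∩ DC · AE = 42]
   → C = (-2, 1)

C = (-2, 1)
D = (-1/2, 3)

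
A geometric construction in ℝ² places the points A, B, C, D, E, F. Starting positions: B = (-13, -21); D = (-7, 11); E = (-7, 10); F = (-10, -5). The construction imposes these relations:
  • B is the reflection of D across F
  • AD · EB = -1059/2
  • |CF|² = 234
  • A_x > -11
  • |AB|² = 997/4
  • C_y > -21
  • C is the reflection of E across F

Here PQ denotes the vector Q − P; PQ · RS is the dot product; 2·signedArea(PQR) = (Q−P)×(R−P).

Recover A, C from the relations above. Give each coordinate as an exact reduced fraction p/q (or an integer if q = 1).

1. A_x = -10  [line 6·x + 31·y + 461/2 = 0 ∩ |AB|² = 997/4]
2. A_y = -11/2  [line 6·x + 31·y + 461/2 = 0 ∩ |AB|² = 997/4]
   → A = (-10, -11/2)
3. C_x = -13  [C is the reflection of E across F]
4. C_y = -20  [C is the reflection of E across F]
   → C = (-13, -20)

A = (-10, -11/2)
C = (-13, -20)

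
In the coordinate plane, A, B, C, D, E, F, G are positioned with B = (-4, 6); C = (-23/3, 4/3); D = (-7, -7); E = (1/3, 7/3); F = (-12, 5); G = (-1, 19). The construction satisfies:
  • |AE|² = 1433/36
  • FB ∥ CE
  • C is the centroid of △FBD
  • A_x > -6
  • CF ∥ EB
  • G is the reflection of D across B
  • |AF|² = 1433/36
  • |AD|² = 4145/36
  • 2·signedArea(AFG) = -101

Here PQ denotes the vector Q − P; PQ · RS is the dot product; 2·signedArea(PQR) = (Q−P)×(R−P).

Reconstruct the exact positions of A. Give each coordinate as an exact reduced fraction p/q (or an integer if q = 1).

A = (-35/6, 11/3)

1. A_x = -35/6  [line -14·x + 11·y + -122 = 0 ∩ |AF|² = 1433/36]
2. A_y = 11/3  [line -14·x + 11·y + -122 = 0 ∩ |AF|² = 1433/36]
   → A = (-35/6, 11/3)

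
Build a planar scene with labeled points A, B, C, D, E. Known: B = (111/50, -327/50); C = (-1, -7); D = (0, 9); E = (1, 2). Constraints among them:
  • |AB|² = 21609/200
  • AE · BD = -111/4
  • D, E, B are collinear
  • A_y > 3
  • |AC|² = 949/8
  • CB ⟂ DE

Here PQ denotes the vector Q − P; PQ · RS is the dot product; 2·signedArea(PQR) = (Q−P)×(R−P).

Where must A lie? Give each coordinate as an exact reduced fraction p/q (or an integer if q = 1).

A = (3/4, 15/4)

1. A_x = 3/4  [line 111/50·x + -777/50·y + 5661/100 = 0 ∩ |AB|² = 21609/200]
2. A_y = 15/4  [line 111/50·x + -777/50·y + 5661/100 = 0 ∩ |AB|² = 21609/200]
   → A = (3/4, 15/4)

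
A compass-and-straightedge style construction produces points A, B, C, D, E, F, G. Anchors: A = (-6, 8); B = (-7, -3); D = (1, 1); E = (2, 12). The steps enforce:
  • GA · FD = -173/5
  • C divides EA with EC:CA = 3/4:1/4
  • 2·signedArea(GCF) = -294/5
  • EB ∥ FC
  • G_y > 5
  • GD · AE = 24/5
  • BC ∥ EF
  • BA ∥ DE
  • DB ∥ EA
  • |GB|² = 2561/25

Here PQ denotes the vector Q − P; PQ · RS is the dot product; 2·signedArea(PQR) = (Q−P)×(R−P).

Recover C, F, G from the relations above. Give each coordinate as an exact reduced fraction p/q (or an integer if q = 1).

C = (-4, 9)
F = (5, 24)
G = (-2, 29/5)

1. C_x = -4  [C divides EA with EC:CA = 3/4:1/4]
2. C_y = 9  [C divides EA with EC:CA = 3/4:1/4]
   → C = (-4, 9)
3. F_x = 5  [EB ∥ FC ∩ BC ∥ EF]
4. F_y = 24  [EB ∥ FC ∩ BC ∥ EF]
   → F = (5, 24)
5. G_x = -2  [GD · AE = 24/5 ∩ 2·signedArea(GCF) = -294/5]
6. G_y = 29/5  [GD · AE = 24/5 ∩ 2·signedArea(GCF) = -294/5]
   → G = (-2, 29/5)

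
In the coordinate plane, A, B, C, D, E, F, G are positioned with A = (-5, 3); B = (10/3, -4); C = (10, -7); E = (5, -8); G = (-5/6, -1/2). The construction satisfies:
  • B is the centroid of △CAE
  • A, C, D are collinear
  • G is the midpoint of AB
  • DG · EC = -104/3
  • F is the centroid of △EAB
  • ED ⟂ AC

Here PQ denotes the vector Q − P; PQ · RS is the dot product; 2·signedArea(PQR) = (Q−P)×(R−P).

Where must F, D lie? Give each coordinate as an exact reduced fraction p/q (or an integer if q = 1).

1. F_x = 10/9  [F is the centroid of △EAB]
2. F_y = -3  [F is the centroid of △EAB]
   → F = (10/9, -3)
3. D_x = 7  [A, C, D are collinear ∩ ED ⟂ AC]
4. D_y = -5  [A, C, D are collinear ∩ ED ⟂ AC]
   → D = (7, -5)

D = (7, -5)
F = (10/9, -3)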